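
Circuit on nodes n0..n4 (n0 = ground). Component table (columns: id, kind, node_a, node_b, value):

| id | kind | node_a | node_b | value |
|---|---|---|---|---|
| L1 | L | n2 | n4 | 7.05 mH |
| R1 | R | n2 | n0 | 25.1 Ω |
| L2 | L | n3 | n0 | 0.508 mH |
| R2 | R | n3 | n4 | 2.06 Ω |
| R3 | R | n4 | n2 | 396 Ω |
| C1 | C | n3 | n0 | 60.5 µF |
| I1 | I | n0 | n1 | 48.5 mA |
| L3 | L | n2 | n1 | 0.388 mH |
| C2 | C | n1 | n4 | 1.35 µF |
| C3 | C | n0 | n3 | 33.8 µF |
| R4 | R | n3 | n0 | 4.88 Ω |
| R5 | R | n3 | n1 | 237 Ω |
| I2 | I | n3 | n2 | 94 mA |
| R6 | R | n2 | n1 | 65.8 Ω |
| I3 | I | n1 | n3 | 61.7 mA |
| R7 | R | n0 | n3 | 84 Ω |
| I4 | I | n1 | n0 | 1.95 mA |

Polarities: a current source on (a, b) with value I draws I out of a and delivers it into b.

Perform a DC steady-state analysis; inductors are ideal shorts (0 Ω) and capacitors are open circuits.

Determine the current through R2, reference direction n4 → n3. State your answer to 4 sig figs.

Element admittances at DC:
  L1: short n2↔n4 (DC inductor)
  Y(R1) = 0.03984 S between n2,n0
  L2: short n3↔n0 (DC inductor)
  Y(R2) = 0.4854 S between n3,n4
  Y(R3) = 0.002525 S between n4,n2
  Y(C1) = 0.000 S between n3,n0
  I1: injects 0.0485 A into n1 (from n0)
  L3: short n2↔n1 (DC inductor)
  Y(C2) = 0.000 S between n1,n4
  Y(C3) = 0.000 S between n0,n3
  Y(R4) = 0.2049 S between n3,n0
  Y(R5) = 0.004219 S between n3,n1
  I2: injects 0.094 A into n2 (from n3)
  Y(R6) = 0.01520 S between n2,n1
  I3: injects 0.0617 A into n3 (from n1)
  Y(R7) = 0.01190 S between n0,n3
  I4: injects 0.00195 A into n0 (from n1)
Assemble and solve the 7×7 MNA system:
  V(n1)=0.1489  V(n2)=0.1489  V(n3)=0.000  V(n4)=0.1489
  i(L1)=0.07229  i(L2)=0.04062  i(L3)=0.01578

0.07229 A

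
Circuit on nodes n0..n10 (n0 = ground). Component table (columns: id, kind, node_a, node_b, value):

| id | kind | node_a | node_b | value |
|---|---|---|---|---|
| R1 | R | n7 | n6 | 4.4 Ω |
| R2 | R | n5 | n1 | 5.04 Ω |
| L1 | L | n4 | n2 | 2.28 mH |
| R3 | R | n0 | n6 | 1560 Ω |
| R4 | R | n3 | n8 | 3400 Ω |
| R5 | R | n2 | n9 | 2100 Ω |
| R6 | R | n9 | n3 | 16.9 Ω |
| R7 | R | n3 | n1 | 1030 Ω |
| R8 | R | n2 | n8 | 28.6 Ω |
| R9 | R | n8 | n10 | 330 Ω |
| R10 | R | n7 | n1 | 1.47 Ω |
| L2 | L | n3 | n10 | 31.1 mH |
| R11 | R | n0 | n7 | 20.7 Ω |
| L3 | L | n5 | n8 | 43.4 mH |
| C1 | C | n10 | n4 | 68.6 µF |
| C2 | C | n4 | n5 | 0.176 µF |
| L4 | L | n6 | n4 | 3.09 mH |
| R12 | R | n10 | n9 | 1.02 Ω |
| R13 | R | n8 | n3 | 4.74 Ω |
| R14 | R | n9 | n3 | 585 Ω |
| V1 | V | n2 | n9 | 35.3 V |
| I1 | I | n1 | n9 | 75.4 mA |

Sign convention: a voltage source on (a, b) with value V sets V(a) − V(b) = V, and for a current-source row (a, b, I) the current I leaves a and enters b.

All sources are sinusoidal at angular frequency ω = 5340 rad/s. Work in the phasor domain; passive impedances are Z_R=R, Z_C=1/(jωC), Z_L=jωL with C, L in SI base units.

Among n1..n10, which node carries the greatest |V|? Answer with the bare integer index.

2

MNA unknowns: 10 node voltages V₁..V_10 plus 1 source current (V1)
R1: Y=0.2273+0.000j on G[7,6]
R2: Y=0.1984+0.000j on G[5,1]
L1: Y=0.000-0.08213j on G[4,2]
R3: Y=0.0006410+0.000j on G[0,6]
R4: Y=0.0002941+0.000j on G[3,8]
R5: Y=0.0004762+0.000j on G[2,9]
R6: Y=0.05917+0.000j on G[9,3]
R7: Y=0.0009709+0.000j on G[3,1]
R8: Y=0.03497+0.000j on G[2,8]
R9: Y=0.003030+0.000j on G[8,10]
R10: Y=0.6803+0.000j on G[7,1]
L2: Y=0.000-0.006021j on G[3,10]
R11: Y=0.04831+0.000j on G[0,7]
L3: Y=0.000-0.004315j on G[5,8]
C1: Y=0.000+0.3663j on G[10,4]
C2: Y=0.000+0.0009398j on G[4,5]
L4: Y=0.000-0.06060j on G[6,4]
R12: Y=0.9804+0.000j on G[10,9]
R13: Y=0.2110+0.000j on G[8,3]
R14: Y=0.001709+0.000j on G[9,3]
V1: row V2−V9=35.3, i_V1 at 2,9
I1: z[1]−=0.0754, z[9]+=0.0754
solve → V1=-0.03734-0.1368j, V2=43.84+5.765j, V3=18.95+7.091j, V4=-1.372+0.7911j, V5=0.1266-0.6235j, V6=0.1058+0.3878j, V7=-0.001404-0.005146j, V8=22.18+7.223j, V9=8.540+5.765j, V10=9.006+1.843j
aux → i_V1=-1.183+3.764j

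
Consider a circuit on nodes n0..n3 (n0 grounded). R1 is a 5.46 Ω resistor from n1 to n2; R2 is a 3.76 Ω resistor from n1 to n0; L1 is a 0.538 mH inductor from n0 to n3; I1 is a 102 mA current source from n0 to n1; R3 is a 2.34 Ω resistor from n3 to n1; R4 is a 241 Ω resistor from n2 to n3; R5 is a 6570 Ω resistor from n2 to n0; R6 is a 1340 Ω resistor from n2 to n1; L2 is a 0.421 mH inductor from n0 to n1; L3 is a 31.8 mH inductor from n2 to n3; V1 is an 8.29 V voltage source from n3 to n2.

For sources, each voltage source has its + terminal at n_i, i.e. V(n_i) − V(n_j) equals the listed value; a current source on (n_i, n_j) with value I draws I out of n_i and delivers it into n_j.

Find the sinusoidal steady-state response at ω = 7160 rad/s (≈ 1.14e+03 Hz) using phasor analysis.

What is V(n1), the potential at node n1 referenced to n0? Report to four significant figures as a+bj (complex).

-0.8062+0.2895j V

Apply KCL at each of the 3 non-ground nodes and solve the resulting linear system.
Node n1: branches {R1, R2, I1, R3, R6, L2} → V_1 = -0.8062+0.2895j
Node n2: branches {R1, R4, R5, R6, L3, V1} → V_2 = -6.963+0.8530j
Node n3: branches {L1, R3, R4, L3, V1} → V_3 = 1.327+0.8530j
Source currents: i(V1)=-1.168+0.1402j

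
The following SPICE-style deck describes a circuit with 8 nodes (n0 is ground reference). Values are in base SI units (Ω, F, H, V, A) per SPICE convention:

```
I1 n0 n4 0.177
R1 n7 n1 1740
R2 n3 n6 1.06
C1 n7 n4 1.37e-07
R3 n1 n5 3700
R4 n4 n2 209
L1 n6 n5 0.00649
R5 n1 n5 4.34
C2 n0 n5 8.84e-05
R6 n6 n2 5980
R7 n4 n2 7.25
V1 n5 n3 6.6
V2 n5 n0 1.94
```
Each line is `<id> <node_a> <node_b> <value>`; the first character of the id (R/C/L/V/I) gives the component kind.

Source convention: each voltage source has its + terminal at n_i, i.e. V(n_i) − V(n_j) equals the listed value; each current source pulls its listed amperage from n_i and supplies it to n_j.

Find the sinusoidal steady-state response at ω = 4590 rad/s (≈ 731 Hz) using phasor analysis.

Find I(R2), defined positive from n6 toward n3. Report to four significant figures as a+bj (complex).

0.05507-0.2464j A

Element admittances at ω=4590 rad/s:
  I1: injects 0.177 A into n4 (from n0)
  Y(R1) = 0.0005747+0.000j S between n7,n1
  Y(R2) = 0.9434+0.000j S between n3,n6
  Y(C1) = 0.000+0.0006288j S between n7,n4
  Y(R3) = 0.0002703+0.000j S between n1,n5
  Y(R4) = 0.004785+0.000j S between n4,n2
  Y(L1) = 0.000-0.03357j S between n6,n5
  Y(R5) = 0.2304+0.000j S between n1,n5
  Y(C2) = 0.000+0.4058j S between n0,n5
  Y(R6) = 0.0001672+0.000j S between n6,n2
  Y(R7) = 0.1379+0.000j S between n4,n2
  V1: constraint V(n5)−V(n3) = 6.6
  V2: constraint V(n5)−V(n0) = 1.94
Assemble and solve the 9×9 MNA system:
  V(n1)=2.507+0.1164j  V(n2)=272.3-160.8j  V(n3)=-4.660+0.000j  V(n4)=272.6-161.0j  V(n5)=1.940+0.000j  V(n6)=-4.602-0.2612j  V(n7)=229.9+46.83j
  i(V1)=-0.05507+0.2464j  i(V2)=0.1770-0.7872j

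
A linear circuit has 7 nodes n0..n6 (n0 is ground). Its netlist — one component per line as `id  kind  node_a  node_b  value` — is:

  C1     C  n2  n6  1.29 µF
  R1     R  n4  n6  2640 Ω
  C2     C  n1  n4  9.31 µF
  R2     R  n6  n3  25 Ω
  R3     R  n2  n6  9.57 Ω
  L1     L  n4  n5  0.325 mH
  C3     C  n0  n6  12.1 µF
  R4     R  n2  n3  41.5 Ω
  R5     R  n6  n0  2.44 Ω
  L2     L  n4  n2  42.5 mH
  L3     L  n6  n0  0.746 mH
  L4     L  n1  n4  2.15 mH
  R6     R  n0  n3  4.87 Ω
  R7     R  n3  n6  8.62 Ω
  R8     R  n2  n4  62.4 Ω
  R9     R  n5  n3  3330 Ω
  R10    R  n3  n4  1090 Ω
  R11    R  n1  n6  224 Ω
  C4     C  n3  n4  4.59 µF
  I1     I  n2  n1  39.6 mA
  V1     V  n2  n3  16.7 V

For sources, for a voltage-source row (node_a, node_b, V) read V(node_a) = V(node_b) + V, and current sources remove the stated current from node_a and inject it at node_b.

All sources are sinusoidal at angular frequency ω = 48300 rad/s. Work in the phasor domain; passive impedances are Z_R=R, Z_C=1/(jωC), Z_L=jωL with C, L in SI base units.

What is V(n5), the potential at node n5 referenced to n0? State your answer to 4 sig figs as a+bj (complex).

-3.178-3.349j V

Apply KCL at each of the 6 non-ground nodes and solve the resulting linear system.
Node n1: branches {C2, L4, R11, I1} → V_1 = -3.140-3.481j
Node n2: branches {C1, R3, R4, L2, R8, I1, V1} → V_2 = 13.39-1.879j
Node n3: branches {R2, R4, R6, R7, R9, R10, C4, V1} → V_3 = -3.314-1.879j
Node n4: branches {R1, C2, L1, L2, L4, R8, R10, C4} → V_4 = -3.171-3.348j
Node n5: branches {L1, R9} → V_5 = -3.178-3.349j
Node n6: branches {C1, R1, R2, R3, C3, R5, L3, R7, R11} → V_6 = 1.033-0.4619j
Source currents: i(V1)=-2.087-0.6370j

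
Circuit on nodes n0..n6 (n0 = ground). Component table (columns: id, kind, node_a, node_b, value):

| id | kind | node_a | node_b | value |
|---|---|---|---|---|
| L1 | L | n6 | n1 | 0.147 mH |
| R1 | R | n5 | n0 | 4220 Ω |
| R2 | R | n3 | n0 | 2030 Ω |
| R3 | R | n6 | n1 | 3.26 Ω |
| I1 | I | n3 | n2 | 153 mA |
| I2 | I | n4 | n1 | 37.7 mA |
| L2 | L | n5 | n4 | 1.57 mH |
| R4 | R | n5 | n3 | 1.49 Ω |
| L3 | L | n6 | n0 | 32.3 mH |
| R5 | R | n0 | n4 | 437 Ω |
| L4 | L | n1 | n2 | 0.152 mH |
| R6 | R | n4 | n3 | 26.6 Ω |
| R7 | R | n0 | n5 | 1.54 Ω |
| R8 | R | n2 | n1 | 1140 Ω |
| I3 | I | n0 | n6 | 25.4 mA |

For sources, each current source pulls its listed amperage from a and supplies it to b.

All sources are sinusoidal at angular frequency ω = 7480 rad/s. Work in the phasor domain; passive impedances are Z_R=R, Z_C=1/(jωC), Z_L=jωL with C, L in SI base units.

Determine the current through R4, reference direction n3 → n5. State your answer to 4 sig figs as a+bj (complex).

Apply KCL at each of the 6 non-ground nodes and solve the resulting linear system.
Node n1: branches {L1, R3, I2, L4, R8} → V_1 = 0.06350+52.40j
Node n2: branches {I1, L4, R8} → V_2 = 0.06367+52.57j
Node n3: branches {R2, I1, R4, R6} → V_3 = -0.5174-0.02189j
Node n4: branches {I2, L2, R5, R6} → V_4 = -0.4883-0.4409j
Node n5: branches {R1, L2, R4, R7} → V_5 = -0.2915+0.001570j
Node n6: branches {L1, R3, L3, I3} → V_6 = 0.000+52.21j

-0.1517-0.01574j A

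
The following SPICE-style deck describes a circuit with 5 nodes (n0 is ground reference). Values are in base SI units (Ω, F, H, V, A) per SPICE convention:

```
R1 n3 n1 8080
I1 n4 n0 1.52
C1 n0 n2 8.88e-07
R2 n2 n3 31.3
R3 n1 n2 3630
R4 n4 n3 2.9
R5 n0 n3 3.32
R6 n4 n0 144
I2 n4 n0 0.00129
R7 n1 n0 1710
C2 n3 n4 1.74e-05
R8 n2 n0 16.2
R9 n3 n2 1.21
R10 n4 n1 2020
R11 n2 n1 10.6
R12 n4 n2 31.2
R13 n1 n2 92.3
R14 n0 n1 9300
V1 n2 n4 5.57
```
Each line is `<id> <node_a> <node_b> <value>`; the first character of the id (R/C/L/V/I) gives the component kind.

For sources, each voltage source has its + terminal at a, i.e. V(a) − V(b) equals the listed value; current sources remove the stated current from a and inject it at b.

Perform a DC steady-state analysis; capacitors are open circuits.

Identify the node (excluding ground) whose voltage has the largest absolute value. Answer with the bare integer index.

4

MNA unknowns: 4 node voltages V₁..V_4 plus 1 source current (V1)
R1: Y=0.0001238 on G[3,1]
I1: z[4]−=1.52, z[0]+=1.52
C1: Y=0.000 on G[0,2]
R2: Y=0.03195 on G[2,3]
R3: Y=0.0002755 on G[1,2]
R4: Y=0.3448 on G[4,3]
R5: Y=0.3012 on G[0,3]
R6: Y=0.006944 on G[4,0]
I2: z[4]−=0.00129, z[0]+=0.00129
R7: Y=0.0005848 on G[1,0]
C2: Y=0.000 on G[3,4]
R8: Y=0.06173 on G[2,0]
R9: Y=0.8264 on G[3,2]
R10: Y=0.0004950 on G[4,1]
R11: Y=0.09434 on G[2,1]
R12: Y=0.03205 on G[4,2]
R13: Y=0.01083 on G[1,2]
R14: Y=0.0001075 on G[0,1]
V1: row V2−V4=5.57, i_V1 at 2,4
solve → V1=-3.543, V2=-3.539, V3=-4.107, V4=-9.109
aux → i_V1=-0.4481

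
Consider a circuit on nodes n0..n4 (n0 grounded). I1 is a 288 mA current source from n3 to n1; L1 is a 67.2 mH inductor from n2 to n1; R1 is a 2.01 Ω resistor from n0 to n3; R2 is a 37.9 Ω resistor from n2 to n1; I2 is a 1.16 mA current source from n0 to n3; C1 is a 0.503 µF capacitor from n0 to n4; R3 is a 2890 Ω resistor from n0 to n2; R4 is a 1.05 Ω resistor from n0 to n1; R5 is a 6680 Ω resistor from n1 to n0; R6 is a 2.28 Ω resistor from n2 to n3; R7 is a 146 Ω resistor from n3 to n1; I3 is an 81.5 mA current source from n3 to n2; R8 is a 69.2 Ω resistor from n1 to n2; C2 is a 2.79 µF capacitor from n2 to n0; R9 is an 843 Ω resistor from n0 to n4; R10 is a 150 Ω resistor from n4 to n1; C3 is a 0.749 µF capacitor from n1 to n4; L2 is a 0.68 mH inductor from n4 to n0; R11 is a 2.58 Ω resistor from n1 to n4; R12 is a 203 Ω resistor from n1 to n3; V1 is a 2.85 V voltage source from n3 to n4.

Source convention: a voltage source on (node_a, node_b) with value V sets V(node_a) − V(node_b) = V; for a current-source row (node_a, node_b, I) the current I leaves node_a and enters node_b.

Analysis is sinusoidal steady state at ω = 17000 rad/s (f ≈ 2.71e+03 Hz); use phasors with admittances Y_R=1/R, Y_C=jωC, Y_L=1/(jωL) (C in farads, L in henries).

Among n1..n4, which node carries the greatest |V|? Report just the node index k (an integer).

4

Element admittances at ω=17000 rad/s:
  I1: injects 0.288 A into n1 (from n3)
  Y(L1) = 0.000-0.0008754j S between n2,n1
  Y(R1) = 0.4975+0.000j S between n0,n3
  Y(R2) = 0.02639+0.000j S between n2,n1
  I2: injects 0.00116 A into n3 (from n0)
  Y(C1) = 0.000+0.008551j S between n0,n4
  Y(R3) = 0.0003460+0.000j S between n0,n2
  Y(R4) = 0.9524+0.000j S between n0,n1
  Y(R5) = 0.0001497+0.000j S between n1,n0
  Y(R6) = 0.4386+0.000j S between n2,n3
  Y(R7) = 0.006849+0.000j S between n3,n1
  I3: injects 0.0815 A into n2 (from n3)
  Y(R8) = 0.01445+0.000j S between n1,n2
  Y(C2) = 0.000+0.04743j S between n2,n0
  Y(R9) = 0.001186+0.000j S between n0,n4
  Y(R10) = 0.006667+0.000j S between n4,n1
  Y(C3) = 0.000+0.01273j S between n1,n4
  Y(L2) = 0.000-0.08651j S between n4,n0
  Y(R11) = 0.3876+0.000j S between n1,n4
  Y(R12) = 0.004926+0.000j S between n1,n3
  V1: constraint V(n3)−V(n4) = 2.85
Assemble and solve the 5×5 MNA system:
  V(n1)=-0.3660-0.09210j  V(n2)=0.7647-0.2918j  V(n3)=0.7159-0.2302j  V(n4)=-2.134-0.2302j
  i(V1)=-0.7158+0.08913j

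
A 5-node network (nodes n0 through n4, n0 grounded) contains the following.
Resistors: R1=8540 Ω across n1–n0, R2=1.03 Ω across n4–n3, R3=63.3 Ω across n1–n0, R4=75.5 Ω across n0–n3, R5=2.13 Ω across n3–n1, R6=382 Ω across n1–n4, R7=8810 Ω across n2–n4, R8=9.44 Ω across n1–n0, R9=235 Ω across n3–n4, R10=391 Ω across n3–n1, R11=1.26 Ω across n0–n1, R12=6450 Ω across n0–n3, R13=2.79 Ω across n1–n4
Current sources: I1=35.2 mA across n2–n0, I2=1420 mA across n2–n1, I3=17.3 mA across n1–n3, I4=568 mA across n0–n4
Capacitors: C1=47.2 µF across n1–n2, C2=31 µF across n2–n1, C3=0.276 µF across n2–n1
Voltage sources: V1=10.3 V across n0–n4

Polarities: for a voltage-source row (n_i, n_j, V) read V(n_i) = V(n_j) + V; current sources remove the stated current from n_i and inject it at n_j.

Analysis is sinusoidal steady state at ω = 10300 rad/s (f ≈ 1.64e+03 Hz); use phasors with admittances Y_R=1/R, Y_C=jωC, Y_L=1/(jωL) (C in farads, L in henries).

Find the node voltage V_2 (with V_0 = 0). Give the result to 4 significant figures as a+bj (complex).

MNA unknowns: 4 node voltages V₁..V_4 plus 1 source current (V1)
R1: Y=0.0001171+0.000j on G[1,0]
I1: z[2]−=0.0352, z[0]+=0.0352
R2: Y=0.9709+0.000j on G[4,3]
R3: Y=0.01580+0.000j on G[1,0]
R4: Y=0.01325+0.000j on G[0,3]
C1: Y=0.000+0.4862j on G[1,2]
R5: Y=0.4695+0.000j on G[3,1]
R6: Y=0.002618+0.000j on G[1,4]
R7: Y=0.0001135+0.000j on G[2,4]
R8: Y=0.1059+0.000j on G[1,0]
R9: Y=0.004255+0.000j on G[3,4]
I2: z[2]−=1.42, z[1]+=1.42
R10: Y=0.002558+0.000j on G[3,1]
C2: Y=0.000+0.3193j on G[2,1]
C3: Y=0.000+0.002843j on G[2,1]
I3: z[1]−=0.0173, z[3]+=0.0173
R11: Y=0.7937+0.000j on G[0,1]
R12: Y=0.0001550+0.000j on G[0,3]
R13: Y=0.3584+0.000j on G[1,4]
I4: z[0]−=0.568, z[4]+=0.568
V1: row V0−V4=10.3, i_V1 at 0,4
solve → V1=-4.394-0.0001281j, V2=-4.394+1.801j, V3=-8.285-4.140e-05j, V4=-10.30+0.000j
aux → i_V1=-4.666-0.0001178j

-4.394+1.801j V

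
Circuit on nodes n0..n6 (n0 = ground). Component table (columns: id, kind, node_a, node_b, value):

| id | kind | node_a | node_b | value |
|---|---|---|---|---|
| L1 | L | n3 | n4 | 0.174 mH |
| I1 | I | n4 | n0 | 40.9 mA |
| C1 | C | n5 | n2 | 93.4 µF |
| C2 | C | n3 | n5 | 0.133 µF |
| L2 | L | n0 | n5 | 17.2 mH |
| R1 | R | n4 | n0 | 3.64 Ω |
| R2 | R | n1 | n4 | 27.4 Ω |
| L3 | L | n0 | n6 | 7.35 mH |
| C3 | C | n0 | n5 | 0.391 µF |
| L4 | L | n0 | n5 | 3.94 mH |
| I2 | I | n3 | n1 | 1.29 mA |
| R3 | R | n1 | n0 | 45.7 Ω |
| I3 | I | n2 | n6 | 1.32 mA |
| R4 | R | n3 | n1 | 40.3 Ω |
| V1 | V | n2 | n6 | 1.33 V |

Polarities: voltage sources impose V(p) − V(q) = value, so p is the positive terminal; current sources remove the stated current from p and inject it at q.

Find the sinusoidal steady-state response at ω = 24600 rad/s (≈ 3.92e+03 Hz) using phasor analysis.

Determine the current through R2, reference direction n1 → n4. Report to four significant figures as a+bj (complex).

Element admittances at ω=24600 rad/s:
  Y(L1) = 0.000-0.2336j S between n3,n4
  I1: injects 0.0409 A into n0 (from n4)
  Y(C1) = 0.000+2.298j S between n5,n2
  Y(C2) = 0.000+0.003272j S between n3,n5
  Y(L2) = 0.000-0.002363j S between n0,n5
  Y(R1) = 0.2747+0.000j S between n4,n0
  Y(R2) = 0.03650+0.000j S between n1,n4
  Y(L3) = 0.000-0.005531j S between n0,n6
  Y(C3) = 0.000+0.009619j S between n0,n5
  Y(L4) = 0.000-0.01032j S between n0,n5
  I2: injects 0.00129 A into n1 (from n3)
  Y(R3) = 0.02188+0.000j S between n1,n0
  I3: injects 0.00132 A into n6 (from n2)
  Y(R4) = 0.02481+0.000j S between n3,n1
  V1: constraint V(n2)−V(n6) = 1.33
Assemble and solve the 7×7 MNA system:
  V(n1)=-0.09501+0.01426j  V(n2)=1.483-0.01270j  V(n3)=-0.1633+0.02066j  V(n4)=-0.1409+0.01846j  V(n5)=1.482-0.01267j  V(n6)=0.1528-0.01270j
  i(V1)=-0.001390-0.0008450j

0.001675-0.0001533j A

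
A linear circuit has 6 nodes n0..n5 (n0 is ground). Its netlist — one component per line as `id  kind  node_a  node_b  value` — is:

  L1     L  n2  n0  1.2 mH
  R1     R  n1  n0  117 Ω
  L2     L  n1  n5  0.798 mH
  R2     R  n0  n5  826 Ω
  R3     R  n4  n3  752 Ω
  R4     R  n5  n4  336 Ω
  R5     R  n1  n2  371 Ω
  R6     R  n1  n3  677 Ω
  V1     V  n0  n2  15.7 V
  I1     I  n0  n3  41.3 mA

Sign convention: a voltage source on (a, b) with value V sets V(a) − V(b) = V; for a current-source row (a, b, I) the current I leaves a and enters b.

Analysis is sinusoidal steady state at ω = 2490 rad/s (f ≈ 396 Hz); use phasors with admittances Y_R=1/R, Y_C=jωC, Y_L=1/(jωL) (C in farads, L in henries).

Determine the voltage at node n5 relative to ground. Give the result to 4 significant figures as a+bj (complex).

MNA unknowns: 5 node voltages V₁..V_5 plus 1 source current (V1)
L1: Y=0.000-0.3347j on G[2,0]
R1: Y=0.008547+0.000j on G[1,0]
L2: Y=0.000-0.5033j on G[1,5]
R2: Y=0.001211+0.000j on G[0,5]
R3: Y=0.001330+0.000j on G[4,3]
R4: Y=0.002976+0.000j on G[5,4]
R5: Y=0.002695+0.000j on G[1,2]
R6: Y=0.001477+0.000j on G[1,3]
V1: row V0−V2=15.7, i_V1 at 0,2
I1: z[0]−=0.0413, z[3]+=0.0413
solve → V1=-0.08176-0.003079j, V2=-15.70+0.000j, V3=17.15+0.009070j, V4=5.241+0.02256j, V5=-0.08166+0.02859j
aux → i_V1=-0.04210+5.254j

-0.08166+0.02859j V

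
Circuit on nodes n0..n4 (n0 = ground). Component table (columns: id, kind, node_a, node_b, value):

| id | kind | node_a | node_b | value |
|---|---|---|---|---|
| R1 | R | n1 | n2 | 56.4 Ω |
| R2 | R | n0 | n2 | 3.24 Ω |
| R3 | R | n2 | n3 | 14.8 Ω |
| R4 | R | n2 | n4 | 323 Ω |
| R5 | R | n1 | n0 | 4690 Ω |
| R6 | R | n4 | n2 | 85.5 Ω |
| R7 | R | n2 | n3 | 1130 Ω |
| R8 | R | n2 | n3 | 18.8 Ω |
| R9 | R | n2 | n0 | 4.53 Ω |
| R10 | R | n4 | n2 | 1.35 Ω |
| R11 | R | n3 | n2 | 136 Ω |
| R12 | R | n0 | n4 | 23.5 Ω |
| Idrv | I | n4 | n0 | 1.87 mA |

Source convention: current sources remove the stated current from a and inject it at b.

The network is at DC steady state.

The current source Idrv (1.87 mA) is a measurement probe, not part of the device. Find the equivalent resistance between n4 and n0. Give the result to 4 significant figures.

Element admittances at DC:
  Y(R1) = 0.01773 S between n1,n2
  Y(R2) = 0.3086 S between n0,n2
  Y(R3) = 0.06757 S between n2,n3
  Y(R4) = 0.003096 S between n2,n4
  Y(R5) = 0.0002132 S between n1,n0
  Y(R6) = 0.01170 S between n4,n2
  Y(R7) = 0.0008850 S between n2,n3
  Y(R8) = 0.05319 S between n2,n3
  Y(R9) = 0.2208 S between n2,n0
  Y(R10) = 0.7407 S between n4,n2
  Y(R11) = 0.007353 S between n3,n2
  Y(R12) = 0.04255 S between n0,n4
  Idrv: injects 0.00187 A into n0 (from n4)
Assemble and solve the 4×4 MNA system:
  V(n1)=-0.003069  V(n2)=-0.003106  V(n3)=-0.003106  V(n4)=-0.005284

R_eq = 2.826 Ω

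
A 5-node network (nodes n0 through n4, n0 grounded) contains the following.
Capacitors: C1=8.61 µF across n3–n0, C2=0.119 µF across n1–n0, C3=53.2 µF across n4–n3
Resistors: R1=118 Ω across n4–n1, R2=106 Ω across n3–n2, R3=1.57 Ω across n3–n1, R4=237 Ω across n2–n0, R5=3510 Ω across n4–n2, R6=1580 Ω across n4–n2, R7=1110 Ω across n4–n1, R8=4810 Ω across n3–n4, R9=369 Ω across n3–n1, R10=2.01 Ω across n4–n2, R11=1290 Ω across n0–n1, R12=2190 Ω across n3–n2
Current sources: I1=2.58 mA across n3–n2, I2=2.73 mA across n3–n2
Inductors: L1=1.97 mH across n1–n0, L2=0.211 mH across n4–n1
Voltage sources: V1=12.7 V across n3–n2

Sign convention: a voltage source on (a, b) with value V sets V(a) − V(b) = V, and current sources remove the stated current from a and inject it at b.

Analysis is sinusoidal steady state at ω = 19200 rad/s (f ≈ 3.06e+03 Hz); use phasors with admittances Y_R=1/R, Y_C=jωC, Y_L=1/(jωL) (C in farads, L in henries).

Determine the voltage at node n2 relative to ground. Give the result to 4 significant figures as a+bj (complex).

MNA unknowns: 4 node voltages V₁..V_4 plus 1 source current (V1)
C1: Y=0.000+0.1653j on G[3,0]
R1: Y=0.008475+0.000j on G[4,1]
C2: Y=0.000+0.002285j on G[1,0]
R2: Y=0.009434+0.000j on G[3,2]
I1: z[3]−=0.00258, z[2]+=0.00258
R3: Y=0.6369+0.000j on G[3,1]
R4: Y=0.004219+0.000j on G[2,0]
R5: Y=0.0002849+0.000j on G[4,2]
R6: Y=0.0006329+0.000j on G[4,2]
I2: z[3]−=0.00273, z[2]+=0.00273
R7: Y=0.0009009+0.000j on G[4,1]
R8: Y=0.0002079+0.000j on G[3,4]
C3: Y=0.000+1.021j on G[4,3]
R9: Y=0.002710+0.000j on G[3,1]
L1: Y=0.000-0.02644j on G[1,0]
R10: Y=0.4975+0.000j on G[4,2]
R11: Y=0.0007752+0.000j on G[0,1]
L2: Y=0.000-0.2468j on G[4,1]
R12: Y=0.0004566+0.000j on G[3,2]
V1: row V3−V2=12.7, i_V1 at 3,2
solve → V1=1.265+1.898j, V2=-12.52-0.03641j, V3=0.1769-0.03641j, V4=-3.508+5.089j
aux → i_V1=-4.677-2.555j

-12.52-0.03641j V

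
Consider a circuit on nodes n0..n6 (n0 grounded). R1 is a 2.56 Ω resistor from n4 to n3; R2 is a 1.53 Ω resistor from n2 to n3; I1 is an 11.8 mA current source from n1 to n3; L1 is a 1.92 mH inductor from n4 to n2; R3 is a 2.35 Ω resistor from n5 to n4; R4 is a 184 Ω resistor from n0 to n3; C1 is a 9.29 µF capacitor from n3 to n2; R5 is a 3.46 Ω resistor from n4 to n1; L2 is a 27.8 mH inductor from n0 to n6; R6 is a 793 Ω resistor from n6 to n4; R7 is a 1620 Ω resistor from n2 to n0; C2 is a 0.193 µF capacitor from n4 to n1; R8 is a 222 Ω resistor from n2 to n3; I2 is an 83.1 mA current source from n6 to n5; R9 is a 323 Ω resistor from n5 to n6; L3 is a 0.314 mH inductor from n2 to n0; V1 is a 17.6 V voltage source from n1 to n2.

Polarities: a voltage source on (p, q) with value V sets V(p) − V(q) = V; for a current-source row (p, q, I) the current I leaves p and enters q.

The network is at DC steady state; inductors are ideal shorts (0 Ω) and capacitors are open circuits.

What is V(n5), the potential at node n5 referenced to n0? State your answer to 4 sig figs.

Apply KCL at each of the 6 non-ground nodes and solve the resulting linear system.
Node n1: branches {I1, R5, C2, V1} → V_1 = 17.60
Node n2: branches {R2, L1, C1, R7, R8, L3, V1} → V_2 = 0.000
Node n3: branches {R1, R2, I1, R4, C1, R8} → V_3 = 0.01119
Node n4: branches {R1, L1, R3, R5, R6, C2} → V_4 = 0.000
Node n5: branches {R3, I2, R9} → V_5 = 0.1939
Node n6: branches {L2, R6, I2, R9} → V_6 = 0.000
Source currents: i(L1)=5.174, i(L2)=0.08250, i(L3)=0.08244, i(V1)=-5.099

0.1939 V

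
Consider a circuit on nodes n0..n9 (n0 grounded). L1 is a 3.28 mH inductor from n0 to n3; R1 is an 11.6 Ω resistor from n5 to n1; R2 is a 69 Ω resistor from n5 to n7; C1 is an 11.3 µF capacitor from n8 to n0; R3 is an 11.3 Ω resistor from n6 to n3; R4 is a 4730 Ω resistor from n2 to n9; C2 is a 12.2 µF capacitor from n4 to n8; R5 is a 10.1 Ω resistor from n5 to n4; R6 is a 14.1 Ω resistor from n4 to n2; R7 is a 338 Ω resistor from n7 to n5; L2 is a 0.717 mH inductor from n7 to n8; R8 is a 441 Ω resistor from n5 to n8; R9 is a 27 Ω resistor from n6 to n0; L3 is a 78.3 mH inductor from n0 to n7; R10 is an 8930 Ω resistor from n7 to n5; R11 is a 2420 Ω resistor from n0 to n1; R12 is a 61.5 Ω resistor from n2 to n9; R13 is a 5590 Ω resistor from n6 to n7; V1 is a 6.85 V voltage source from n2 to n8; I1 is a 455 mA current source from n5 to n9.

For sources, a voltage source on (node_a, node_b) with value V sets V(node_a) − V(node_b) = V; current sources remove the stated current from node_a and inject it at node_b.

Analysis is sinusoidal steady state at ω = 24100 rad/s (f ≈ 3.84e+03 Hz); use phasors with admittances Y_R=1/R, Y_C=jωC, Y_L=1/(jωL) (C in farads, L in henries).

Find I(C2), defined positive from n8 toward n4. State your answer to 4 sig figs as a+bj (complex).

-0.1009-0.01430j A

MNA unknowns: 9 node voltages V₁..V_9 plus 1 source current (V1)
L1: Y=0.000-0.01265j on G[0,3]
R1: Y=0.08621+0.000j on G[5,1]
R2: Y=0.01449+0.000j on G[5,7]
C1: Y=0.000+0.2723j on G[8,0]
R3: Y=0.08850+0.000j on G[6,3]
R4: Y=0.0002114+0.000j on G[2,9]
C2: Y=0.000+0.2940j on G[4,8]
R5: Y=0.09901+0.000j on G[5,4]
R6: Y=0.07092+0.000j on G[4,2]
R7: Y=0.002959+0.000j on G[7,5]
L2: Y=0.000-0.05787j on G[7,8]
R8: Y=0.002268+0.000j on G[5,8]
R9: Y=0.03704+0.000j on G[6,0]
L3: Y=0.000-0.0005299j on G[0,7]
R10: Y=0.0001120+0.000j on G[7,5]
R11: Y=0.0004132+0.000j on G[0,1]
R12: Y=0.01626+0.000j on G[2,9]
R13: Y=0.0001789+0.000j on G[6,7]
V1: row V2−V8=6.85, i_V1 at 2,8
I1: z[5]−=0.455, z[9]+=0.455
solve → V1=-3.785-0.4505j, V2=6.851-0.007997j, V3=0.001297-0.004625j, V4=0.04967-0.3513j, V5=-3.803-0.4527j, V6=0.0006361-0.004810j, V7=-0.1947-1.092j, V8=0.001019-0.007997j, V9=34.47-0.007997j
aux → i_V1=-0.02737-0.02434j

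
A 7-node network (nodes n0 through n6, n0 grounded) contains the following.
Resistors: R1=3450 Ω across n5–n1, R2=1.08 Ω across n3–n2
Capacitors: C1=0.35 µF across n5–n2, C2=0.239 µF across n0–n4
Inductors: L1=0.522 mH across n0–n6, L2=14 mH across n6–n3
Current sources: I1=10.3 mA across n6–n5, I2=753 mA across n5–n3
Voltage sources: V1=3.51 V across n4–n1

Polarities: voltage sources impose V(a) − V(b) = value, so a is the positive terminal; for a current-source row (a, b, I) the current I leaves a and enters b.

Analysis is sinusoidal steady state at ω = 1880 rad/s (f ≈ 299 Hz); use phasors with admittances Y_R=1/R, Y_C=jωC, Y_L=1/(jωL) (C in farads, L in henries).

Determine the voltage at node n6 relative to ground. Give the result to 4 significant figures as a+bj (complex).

MNA unknowns: 6 node voltages V₁..V_6 plus 1 source current (V1)
R1: Y=0.0002899+0.000j on G[5,1]
C1: Y=0.000+0.0006580j on G[5,2]
L1: Y=0.000-1.019j on G[0,6]
I1: z[6]−=0.0103, z[5]+=0.0103
I2: z[5]−=0.753, z[3]+=0.753
R2: Y=0.9259+0.000j on G[3,2]
C2: Y=0.000+0.0004493j on G[0,4]
L2: Y=0.000-0.03799j on G[6,3]
V1: row V4−V1=3.51, i_V1 at 4,1
solve → V1=334.3+362.2j, V2=3.518+4.551j, V3=4.144+4.715j, V4=337.8+362.2j, V5=-227.2+885.9j, V6=0.1490+0.1597j
aux → i_V1=0.1628-0.1518j

0.1490+0.1597j V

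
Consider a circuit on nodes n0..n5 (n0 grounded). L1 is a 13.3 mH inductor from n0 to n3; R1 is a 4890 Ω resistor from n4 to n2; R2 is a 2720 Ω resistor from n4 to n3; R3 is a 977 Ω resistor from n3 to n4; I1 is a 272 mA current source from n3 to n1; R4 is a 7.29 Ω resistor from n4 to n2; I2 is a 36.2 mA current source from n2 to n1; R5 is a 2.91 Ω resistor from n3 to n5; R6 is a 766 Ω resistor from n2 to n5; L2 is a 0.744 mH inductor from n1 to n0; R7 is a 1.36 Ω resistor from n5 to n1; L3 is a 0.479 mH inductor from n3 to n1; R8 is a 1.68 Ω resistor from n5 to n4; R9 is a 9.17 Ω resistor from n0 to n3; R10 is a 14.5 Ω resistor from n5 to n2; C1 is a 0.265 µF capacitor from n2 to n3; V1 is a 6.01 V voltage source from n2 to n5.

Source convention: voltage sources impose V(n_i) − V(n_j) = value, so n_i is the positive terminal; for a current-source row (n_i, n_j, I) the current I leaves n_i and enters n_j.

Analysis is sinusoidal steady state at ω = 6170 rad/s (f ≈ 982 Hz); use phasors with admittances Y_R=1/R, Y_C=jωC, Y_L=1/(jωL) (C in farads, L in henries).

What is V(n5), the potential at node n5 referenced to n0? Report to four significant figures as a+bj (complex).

Element admittances at ω=6170 rad/s:
  Y(L1) = 0.000-0.01219j S between n0,n3
  Y(R1) = 0.0002045+0.000j S between n4,n2
  Y(R2) = 0.0003676+0.000j S between n4,n3
  Y(R3) = 0.001024+0.000j S between n3,n4
  I1: injects 0.272 A into n1 (from n3)
  Y(R4) = 0.1372+0.000j S between n4,n2
  I2: injects 0.0362 A into n1 (from n2)
  Y(R5) = 0.3436+0.000j S between n3,n5
  Y(R6) = 0.001305+0.000j S between n2,n5
  Y(L2) = 0.000-0.2178j S between n1,n0
  Y(R7) = 0.7353+0.000j S between n5,n1
  Y(L3) = 0.000-0.3384j S between n3,n1
  Y(R8) = 0.5952+0.000j S between n5,n4
  Y(R9) = 0.1091+0.000j S between n0,n3
  Y(R10) = 0.06897+0.000j S between n5,n2
  Y(C1) = 0.000+0.001635j S between n2,n3
  V1: constraint V(n2)−V(n5) = 6.01
Assemble and solve the 6×6 MNA system:
  V(n1)=-0.07462+0.2325j  V(n2)=5.783+0.08543j  V(n3)=-0.4423-0.1985j  V(n4)=0.8979+0.08489j  V(n5)=-0.2266+0.08543j
  i(V1)=-1.129-0.01025j

-0.2266+0.08543j V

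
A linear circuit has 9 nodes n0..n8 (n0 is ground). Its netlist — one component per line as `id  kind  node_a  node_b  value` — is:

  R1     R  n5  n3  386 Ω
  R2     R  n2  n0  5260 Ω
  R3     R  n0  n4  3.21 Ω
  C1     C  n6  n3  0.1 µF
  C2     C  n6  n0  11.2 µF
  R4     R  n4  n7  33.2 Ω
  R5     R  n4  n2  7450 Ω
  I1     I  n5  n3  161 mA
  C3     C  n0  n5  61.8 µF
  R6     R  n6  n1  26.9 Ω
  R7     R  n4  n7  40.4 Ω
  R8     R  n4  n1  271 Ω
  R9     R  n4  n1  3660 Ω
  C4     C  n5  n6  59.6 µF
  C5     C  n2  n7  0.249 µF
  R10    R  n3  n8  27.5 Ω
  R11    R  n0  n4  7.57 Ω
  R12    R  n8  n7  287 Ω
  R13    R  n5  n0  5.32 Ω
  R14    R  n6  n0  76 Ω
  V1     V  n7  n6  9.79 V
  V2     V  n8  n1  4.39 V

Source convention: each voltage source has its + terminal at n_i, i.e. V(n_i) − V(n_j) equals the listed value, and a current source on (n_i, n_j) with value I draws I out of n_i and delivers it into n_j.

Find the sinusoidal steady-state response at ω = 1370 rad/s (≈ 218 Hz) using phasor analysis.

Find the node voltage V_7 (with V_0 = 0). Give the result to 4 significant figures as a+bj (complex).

Apply KCL at each of the 8 non-ground nodes and solve the resulting linear system.
Node n1: branches {R6, R8, R9, V2} → V_1 = 1.091+1.751j
Node n2: branches {R2, R5, C5} → V_2 = 2.954+4.527j
Node n3: branches {R1, C1, I1, R10} → V_3 = 9.152+1.604j
Node n4: branches {R3, R4, R5, R7, R8, R9, R11} → V_4 = 0.7917+0.2366j
Node n5: branches {R1, I1, C3, C4, R13} → V_5 = -1.449+0.1618j
Node n6: branches {C1, C2, R6, C4, R14, V1} → V_6 = -2.625+2.030j
Node n7: branches {R4, R7, C5, R12, V1} → V_7 = 7.165+2.030j
Node n8: branches {R10, R12, V2} → V_8 = 5.481+1.751j
Source currents: i(V1)=-0.3564-0.1008j, i(V2)=0.1393-0.004376j

7.165+2.030j V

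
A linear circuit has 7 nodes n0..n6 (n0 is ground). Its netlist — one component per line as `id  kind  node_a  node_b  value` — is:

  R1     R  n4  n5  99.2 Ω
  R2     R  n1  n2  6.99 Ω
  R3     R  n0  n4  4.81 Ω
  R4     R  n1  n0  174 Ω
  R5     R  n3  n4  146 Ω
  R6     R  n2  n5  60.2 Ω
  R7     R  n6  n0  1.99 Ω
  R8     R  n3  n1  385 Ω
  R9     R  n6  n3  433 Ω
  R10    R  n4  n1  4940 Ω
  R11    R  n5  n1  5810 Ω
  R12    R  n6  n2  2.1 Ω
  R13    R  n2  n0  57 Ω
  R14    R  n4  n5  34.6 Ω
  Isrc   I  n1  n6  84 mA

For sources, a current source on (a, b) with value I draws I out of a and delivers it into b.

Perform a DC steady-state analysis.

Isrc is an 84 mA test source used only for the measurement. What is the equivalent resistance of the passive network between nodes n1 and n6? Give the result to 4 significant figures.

R_eq = 8.390 Ω

Apply KCL at each of the 6 non-ground nodes and solve the resulting linear system.
Node n1: branches {R2, R4, R8, R10, R11, Isrc} → V_1 = -0.6868
Node n2: branches {R2, R6, R12, R13} → V_2 = -0.1386
Node n3: branches {R5, R8, R9} → V_3 = -0.1557
Node n4: branches {R1, R3, R5, R10, R14} → V_4 = -0.01278
Node n5: branches {R1, R6, R11, R14} → V_5 = -0.05234
Node n6: branches {R7, R9, R12, Isrc} → V_6 = 0.01798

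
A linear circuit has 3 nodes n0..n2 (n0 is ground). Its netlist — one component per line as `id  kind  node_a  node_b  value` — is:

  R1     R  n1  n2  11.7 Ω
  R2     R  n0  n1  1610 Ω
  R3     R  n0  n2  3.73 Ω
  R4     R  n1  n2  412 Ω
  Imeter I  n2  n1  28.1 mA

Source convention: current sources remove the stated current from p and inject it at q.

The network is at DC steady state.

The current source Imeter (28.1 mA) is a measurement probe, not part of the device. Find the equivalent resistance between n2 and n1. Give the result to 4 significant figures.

R_eq = 11.30 Ω

MNA unknowns: 2 node voltages V₁..V_2
R1: Y=0.08547 on G[1,2]
R2: Y=0.0006211 on G[0,1]
R3: Y=0.2681 on G[0,2]
R4: Y=0.002427 on G[1,2]
Imeter: z[2]−=0.0281, z[1]+=0.0281
solve → V1=0.3167, V2=-0.0007338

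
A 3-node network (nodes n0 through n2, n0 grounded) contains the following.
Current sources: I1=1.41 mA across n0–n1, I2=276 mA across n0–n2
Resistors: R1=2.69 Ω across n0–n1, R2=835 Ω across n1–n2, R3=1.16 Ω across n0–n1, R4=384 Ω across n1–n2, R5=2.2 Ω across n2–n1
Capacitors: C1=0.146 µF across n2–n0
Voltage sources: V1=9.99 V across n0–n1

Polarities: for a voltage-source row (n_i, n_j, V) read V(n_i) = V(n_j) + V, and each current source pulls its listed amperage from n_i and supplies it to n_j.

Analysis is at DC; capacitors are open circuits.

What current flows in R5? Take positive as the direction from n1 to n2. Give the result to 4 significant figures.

Element admittances at DC:
  I1: injects 0.00141 A into n1 (from n0)
  Y(R1) = 0.3717 S between n0,n1
  Y(R2) = 0.001198 S between n1,n2
  Y(R3) = 0.8621 S between n0,n1
  Y(R4) = 0.002604 S between n1,n2
  Y(C1) = 0.000 S between n2,n0
  Y(R5) = 0.4545 S between n2,n1
  I2: injects 0.276 A into n2 (from n0)
  V1: constraint V(n0)−V(n1) = 9.99
Assemble and solve the 3×3 MNA system:
  V(n1)=-9.990  V(n2)=-9.388
  i(V1)=-12.60

-0.2737 A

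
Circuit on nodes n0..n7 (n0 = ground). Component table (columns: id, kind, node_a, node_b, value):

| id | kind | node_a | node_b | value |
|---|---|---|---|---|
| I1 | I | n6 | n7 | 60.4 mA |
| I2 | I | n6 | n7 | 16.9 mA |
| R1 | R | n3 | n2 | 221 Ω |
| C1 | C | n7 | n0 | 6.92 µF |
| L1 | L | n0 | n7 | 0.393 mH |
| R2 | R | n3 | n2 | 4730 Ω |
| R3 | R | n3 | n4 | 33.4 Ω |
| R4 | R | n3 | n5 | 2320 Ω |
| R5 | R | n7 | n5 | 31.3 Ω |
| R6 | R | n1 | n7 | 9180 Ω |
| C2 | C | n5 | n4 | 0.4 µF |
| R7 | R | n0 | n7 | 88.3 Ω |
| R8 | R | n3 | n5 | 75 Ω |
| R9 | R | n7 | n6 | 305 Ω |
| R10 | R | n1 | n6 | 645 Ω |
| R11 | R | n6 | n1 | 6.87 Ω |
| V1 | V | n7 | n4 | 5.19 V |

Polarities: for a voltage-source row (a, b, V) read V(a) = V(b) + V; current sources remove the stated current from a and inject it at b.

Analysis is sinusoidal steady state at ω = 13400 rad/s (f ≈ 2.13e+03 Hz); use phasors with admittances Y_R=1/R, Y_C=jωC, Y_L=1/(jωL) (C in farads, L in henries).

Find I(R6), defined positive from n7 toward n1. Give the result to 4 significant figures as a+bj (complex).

0.002484+0.000j A

Element admittances at ω=13400 rad/s:
  I1: injects 0.0604 A into n7 (from n6)
  I2: injects 0.0169 A into n7 (from n6)
  Y(R1) = 0.004525+0.000j S between n3,n2
  Y(C1) = 0.000+0.09273j S between n7,n0
  Y(L1) = 0.000-0.1899j S between n0,n7
  Y(R2) = 0.0002114+0.000j S between n3,n2
  Y(R3) = 0.02994+0.000j S between n3,n4
  Y(R4) = 0.0004310+0.000j S between n3,n5
  Y(R5) = 0.03195+0.000j S between n7,n5
  Y(R6) = 0.0001089+0.000j S between n1,n7
  Y(C2) = 0.000+0.005360j S between n5,n4
  Y(R7) = 0.01133+0.000j S between n0,n7
  Y(R8) = 0.01333+0.000j S between n3,n5
  Y(R9) = 0.003279+0.000j S between n7,n6
  Y(R10) = 0.001550+0.000j S between n1,n6
  Y(R11) = 0.1456+0.000j S between n6,n1
  V1: constraint V(n7)−V(n4) = 5.19
Assemble and solve the 8×8 MNA system:
  V(n1)=-22.80+0.000j  V(n2)=-3.949-0.1608j  V(n3)=-3.949-0.1608j  V(n4)=-5.190+0.000j  V(n5)=-1.249-0.5105j  V(n6)=-22.82+0.000j  V(n7)=0.000+0.000j
  i(V1)=-0.03990-0.01631j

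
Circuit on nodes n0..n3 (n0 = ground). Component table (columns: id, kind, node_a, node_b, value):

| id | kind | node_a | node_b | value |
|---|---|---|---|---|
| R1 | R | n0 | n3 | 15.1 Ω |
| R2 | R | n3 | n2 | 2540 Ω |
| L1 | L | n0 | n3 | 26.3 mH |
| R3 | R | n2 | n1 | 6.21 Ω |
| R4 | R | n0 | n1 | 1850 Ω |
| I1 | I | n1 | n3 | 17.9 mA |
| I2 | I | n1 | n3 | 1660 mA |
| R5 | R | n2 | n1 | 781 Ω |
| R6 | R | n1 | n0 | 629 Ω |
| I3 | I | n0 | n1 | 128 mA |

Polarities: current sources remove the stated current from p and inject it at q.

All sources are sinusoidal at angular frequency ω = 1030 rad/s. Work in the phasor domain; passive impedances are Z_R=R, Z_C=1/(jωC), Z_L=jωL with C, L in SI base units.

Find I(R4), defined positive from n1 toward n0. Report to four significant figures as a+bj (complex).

Apply KCL at each of the 3 non-ground nodes and solve the resulting linear system.
Node n1: branches {R3, R4, I1, I2, R5, R6, I3} → V_1 = -611.7+1.425j
Node n2: branches {R2, R3, R5} → V_2 = -610.2+1.444j
Node n3: branches {R1, R2, L1, I1, I2} → V_3 = 16.51+9.156j

-0.3307+0.0007704j A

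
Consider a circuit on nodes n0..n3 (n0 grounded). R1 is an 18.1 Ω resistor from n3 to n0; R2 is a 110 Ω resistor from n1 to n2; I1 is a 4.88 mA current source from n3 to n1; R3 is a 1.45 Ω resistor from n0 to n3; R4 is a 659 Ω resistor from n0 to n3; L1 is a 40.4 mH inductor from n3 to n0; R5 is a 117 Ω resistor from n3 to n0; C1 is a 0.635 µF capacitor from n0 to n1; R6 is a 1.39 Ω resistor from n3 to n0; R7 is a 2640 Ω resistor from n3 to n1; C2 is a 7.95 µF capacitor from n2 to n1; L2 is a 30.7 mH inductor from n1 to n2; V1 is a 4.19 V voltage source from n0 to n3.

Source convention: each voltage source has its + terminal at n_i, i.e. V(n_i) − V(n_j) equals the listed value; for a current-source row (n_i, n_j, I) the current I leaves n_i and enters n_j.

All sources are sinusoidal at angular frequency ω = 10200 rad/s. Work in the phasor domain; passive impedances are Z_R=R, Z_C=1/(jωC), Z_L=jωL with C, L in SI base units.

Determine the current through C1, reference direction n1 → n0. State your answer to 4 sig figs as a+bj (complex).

0.003282+0.0001919j A

Apply KCL at each of the 3 non-ground nodes and solve the resulting linear system.
Node n1: branches {R2, I1, C1, R7, C2, L2} → V_1 = 0.02963-0.5067j
Node n2: branches {R2, C2, L2} → V_2 = 0.02963-0.5067j
Node n3: branches {R1, I1, R3, R4, L1, R5, R6, R7, V1} → V_3 = -4.190+0.000j
Source currents: i(V1)=-6.174+0.01036j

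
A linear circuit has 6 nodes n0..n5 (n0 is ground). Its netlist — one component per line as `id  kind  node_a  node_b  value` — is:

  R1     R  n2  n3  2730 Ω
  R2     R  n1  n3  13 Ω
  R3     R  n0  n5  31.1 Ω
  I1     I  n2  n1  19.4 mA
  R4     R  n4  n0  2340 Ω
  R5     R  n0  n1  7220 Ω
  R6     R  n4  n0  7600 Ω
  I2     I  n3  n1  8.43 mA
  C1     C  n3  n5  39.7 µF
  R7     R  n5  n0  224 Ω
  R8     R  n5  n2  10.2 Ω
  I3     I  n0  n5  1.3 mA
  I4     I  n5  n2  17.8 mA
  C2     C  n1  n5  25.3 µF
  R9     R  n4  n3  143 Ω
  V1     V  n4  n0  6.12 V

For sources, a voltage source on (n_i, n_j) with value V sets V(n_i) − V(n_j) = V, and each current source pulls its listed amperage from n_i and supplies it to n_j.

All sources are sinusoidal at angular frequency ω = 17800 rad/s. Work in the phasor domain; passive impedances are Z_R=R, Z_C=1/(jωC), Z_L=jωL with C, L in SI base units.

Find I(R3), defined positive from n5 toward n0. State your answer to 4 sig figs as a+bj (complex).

0.03242+0.0002080j A

Apply KCL at each of the 5 non-ground nodes and solve the resulting linear system.
Node n1: branches {R2, I1, R5, I2, C2} → V_1 = 1.012-0.05406j
Node n2: branches {R1, I1, R8, I4} → V_2 = 0.9920+0.006324j
Node n3: branches {R1, R2, I2, C1, R9} → V_3 = 1.006-0.03281j
Node n4: branches {R4, R6, R9, V1} → V_4 = 6.120+0.000j
Node n5: branches {R3, C1, R7, R8, I3, I4, C2} → V_5 = 1.008+0.006470j
Source currents: i(V1)=-0.03918-0.0002294j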